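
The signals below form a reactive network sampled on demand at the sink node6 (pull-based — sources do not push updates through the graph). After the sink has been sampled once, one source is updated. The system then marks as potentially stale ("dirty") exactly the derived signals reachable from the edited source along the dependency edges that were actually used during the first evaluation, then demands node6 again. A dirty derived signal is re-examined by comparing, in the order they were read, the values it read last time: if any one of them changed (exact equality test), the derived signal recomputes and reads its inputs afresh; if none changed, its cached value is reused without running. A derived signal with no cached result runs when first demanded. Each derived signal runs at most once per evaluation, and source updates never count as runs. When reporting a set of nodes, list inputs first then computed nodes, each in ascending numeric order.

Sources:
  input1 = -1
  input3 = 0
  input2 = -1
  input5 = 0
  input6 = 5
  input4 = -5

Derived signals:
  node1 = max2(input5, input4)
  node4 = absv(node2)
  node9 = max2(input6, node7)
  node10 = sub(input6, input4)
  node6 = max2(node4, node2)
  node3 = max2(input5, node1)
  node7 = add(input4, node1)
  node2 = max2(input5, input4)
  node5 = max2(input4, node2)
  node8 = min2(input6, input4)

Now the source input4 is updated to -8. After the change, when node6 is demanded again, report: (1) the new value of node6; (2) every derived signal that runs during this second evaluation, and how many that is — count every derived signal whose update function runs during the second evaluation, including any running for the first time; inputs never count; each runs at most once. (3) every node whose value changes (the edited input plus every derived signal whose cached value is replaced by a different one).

Initial pass — values computed on the first demand:
  node2 = max2(0, -5) = 0
  node4 = absv(0) = 0
  node6 = max2(0, 0) = 0

Second demand — change propagation:
  node2: re-runs because input4 -5->-8; new result 0 (unchanged).
  node4: re-examined; everything it read last time is the same (node2 unchanged) — cache 0 kept, no run.
  node6: re-examined; everything it read last time is the same (node4 unchanged, node2 unchanged) — cache 0 kept, no run.

The important point: node2 recomputes to an identical value, and the output ends up unchanged.

node6 now evaluates to 0.
Run set: node2 (1 run).
Changed values: input4.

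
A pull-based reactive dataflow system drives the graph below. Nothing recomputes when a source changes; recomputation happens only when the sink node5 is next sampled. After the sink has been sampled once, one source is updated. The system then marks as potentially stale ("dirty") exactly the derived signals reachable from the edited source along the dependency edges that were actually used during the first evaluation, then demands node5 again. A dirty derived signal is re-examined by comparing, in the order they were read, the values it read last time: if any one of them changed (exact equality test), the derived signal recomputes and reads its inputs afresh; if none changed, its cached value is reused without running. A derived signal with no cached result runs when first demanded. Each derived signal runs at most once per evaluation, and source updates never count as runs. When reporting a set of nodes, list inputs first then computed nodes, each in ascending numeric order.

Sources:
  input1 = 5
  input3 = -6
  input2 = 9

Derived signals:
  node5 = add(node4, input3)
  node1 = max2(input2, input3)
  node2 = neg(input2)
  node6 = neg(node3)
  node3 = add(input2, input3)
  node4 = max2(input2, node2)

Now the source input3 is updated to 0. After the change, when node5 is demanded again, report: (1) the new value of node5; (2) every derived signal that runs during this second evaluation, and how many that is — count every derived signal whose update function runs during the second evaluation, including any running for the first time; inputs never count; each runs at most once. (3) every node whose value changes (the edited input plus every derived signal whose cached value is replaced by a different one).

First evaluation (everything demanded from the output):
  node2 = neg(9) = -9
  node4 = max2(9, -9) = 9
  node5 = add(9, -6) = 3

Propagation after the edit:
  node5: runs — input3 -6->0; result 9.

New value of node5: 9.
Derived signals that run: node5 — 1 in total.
Values that change: input3, node5.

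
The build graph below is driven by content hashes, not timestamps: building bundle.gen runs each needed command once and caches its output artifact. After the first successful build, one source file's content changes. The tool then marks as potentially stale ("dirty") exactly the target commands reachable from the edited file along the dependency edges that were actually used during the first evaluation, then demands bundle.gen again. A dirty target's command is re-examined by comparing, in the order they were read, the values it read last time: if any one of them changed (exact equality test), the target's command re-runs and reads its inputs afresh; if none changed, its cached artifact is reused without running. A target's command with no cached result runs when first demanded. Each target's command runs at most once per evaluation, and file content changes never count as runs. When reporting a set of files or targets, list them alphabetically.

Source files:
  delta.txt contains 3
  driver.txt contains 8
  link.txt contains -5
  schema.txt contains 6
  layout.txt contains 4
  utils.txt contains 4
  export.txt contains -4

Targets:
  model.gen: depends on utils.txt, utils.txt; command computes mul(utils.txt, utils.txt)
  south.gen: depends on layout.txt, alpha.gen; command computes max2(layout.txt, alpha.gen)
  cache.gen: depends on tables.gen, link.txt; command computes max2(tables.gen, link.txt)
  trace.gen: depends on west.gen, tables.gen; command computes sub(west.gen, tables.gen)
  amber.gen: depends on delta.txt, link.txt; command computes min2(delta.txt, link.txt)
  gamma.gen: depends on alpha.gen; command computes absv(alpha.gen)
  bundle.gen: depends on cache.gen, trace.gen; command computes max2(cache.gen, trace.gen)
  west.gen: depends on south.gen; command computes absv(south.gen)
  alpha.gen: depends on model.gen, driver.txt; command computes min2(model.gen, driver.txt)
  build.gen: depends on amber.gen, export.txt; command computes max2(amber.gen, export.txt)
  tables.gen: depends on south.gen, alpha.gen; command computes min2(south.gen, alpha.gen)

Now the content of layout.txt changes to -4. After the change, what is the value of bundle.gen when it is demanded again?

bundle.gen now evaluates to 8.
The important point: south.gen recomputes to an identical value, and the output ends up unchanged.

Initial pass — values computed on the first demand:
  model.gen = mul(4, 4) = 16
  alpha.gen = min2(16, 8) = 8
  south.gen = max2(4, 8) = 8
  tables.gen = min2(8, 8) = 8
  cache.gen = max2(8, -5) = 8
  west.gen = absv(8) = 8
  trace.gen = sub(8, 8) = 0
  bundle.gen = max2(8, 0) = 8

Second demand — change propagation:
  south.gen: re-runs because layout.txt 4->-4; new result 8 (unchanged).
  tables.gen: re-examined; everything it read last time is the same (south.gen unchanged, alpha.gen unchanged) — cache 8 kept, no run.
  cache.gen: re-examined; everything it read last time is the same (tables.gen unchanged, link.txt unchanged) — cache 8 kept, no run.
  west.gen: re-examined; everything it read last time is the same (south.gen unchanged) — cache 8 kept, no run.
  trace.gen: re-examined; everything it read last time is the same (west.gen unchanged, tables.gen unchanged) — cache 0 kept, no run.
  bundle.gen: re-examined; everything it read last time is the same (cache.gen unchanged, trace.gen unchanged) — cache 8 kept, no run.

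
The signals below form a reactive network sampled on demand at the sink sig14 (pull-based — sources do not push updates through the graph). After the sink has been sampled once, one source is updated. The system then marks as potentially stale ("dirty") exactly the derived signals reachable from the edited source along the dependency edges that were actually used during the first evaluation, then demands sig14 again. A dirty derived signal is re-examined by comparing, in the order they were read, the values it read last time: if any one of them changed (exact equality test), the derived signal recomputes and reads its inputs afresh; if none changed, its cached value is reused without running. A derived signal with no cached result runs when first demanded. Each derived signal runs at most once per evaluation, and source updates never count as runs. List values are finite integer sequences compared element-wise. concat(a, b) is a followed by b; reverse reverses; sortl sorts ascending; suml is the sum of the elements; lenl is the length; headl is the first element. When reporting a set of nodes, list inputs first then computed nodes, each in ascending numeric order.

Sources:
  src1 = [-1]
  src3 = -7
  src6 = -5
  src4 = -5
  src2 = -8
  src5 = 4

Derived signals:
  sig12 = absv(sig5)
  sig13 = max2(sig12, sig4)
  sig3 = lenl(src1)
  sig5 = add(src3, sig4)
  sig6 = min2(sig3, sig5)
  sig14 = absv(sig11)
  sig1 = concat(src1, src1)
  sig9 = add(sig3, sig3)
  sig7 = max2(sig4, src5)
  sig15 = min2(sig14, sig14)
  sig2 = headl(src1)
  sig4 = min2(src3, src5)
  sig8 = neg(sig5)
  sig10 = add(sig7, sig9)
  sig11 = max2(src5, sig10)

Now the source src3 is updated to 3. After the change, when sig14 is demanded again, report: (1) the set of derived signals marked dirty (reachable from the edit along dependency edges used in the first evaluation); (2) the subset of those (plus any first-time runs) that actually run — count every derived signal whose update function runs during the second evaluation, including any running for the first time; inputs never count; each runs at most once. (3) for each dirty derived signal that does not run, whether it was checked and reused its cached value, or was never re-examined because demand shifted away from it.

Initial pass — values computed on the first demand:
  sig3 = lenl([-1]) = 1
  sig4 = min2(-7, 4) = -7
  sig7 = max2(-7, 4) = 4
  sig9 = add(1, 1) = 2
  sig10 = add(4, 2) = 6
  sig11 = max2(4, 6) = 6
  sig14 = absv(6) = 6

Second demand — change propagation:
  sig4: re-runs because src3 -7->3; new result 3.
  sig7: re-runs because sig4 -7->3; new result 4 (unchanged).
  sig10: re-examined; everything it read last time is the same (sig7 unchanged, sig9 unchanged) — cache 6 kept, no run.
  sig11: re-examined; everything it read last time is the same (src5 unchanged, sig10 unchanged) — cache 6 kept, no run.
  sig14: re-examined; everything it read last time is the same (sig11 unchanged) — cache 6 kept, no run.

The important point: sig7 recomputes to an identical value, and the output ends up unchanged.

Dirty set: sig4, sig7, sig10, sig11, sig14.
Run set: sig4, sig7 (2 run).
Re-examined without running (cache reused): sig10, sig11, sig14.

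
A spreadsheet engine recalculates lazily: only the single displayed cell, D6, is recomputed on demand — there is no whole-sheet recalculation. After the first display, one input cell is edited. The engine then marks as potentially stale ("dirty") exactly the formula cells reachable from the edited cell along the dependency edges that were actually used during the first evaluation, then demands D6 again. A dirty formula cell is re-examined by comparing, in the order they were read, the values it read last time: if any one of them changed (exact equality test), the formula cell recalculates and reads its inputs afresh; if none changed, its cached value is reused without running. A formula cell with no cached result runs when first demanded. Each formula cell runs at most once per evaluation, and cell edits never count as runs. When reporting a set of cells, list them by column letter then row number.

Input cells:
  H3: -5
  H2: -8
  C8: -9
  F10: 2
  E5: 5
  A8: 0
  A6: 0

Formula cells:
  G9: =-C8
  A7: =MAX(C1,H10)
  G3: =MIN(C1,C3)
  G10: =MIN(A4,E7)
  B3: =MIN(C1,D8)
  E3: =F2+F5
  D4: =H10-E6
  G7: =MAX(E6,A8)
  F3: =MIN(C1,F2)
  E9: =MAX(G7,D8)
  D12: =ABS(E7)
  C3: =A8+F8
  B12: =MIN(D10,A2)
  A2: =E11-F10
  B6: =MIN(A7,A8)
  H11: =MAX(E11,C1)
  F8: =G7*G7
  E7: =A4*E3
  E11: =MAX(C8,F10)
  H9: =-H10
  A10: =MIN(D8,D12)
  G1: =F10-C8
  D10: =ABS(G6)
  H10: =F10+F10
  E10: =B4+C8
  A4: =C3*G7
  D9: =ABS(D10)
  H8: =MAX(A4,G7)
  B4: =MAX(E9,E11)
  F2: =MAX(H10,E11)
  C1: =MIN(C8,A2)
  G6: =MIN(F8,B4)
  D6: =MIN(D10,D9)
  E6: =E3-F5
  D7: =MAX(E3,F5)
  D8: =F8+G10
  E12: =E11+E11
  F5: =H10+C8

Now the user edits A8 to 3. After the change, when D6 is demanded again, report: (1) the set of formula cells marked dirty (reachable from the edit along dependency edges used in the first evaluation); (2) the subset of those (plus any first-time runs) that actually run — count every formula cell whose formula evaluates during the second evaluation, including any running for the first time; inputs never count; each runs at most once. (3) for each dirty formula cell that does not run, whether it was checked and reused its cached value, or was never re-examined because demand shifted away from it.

First evaluation (everything demanded from the output):
  E11 = MAX(-9, 2) = 2
  H10 = 2 + 2 = 4
  F2 = MAX(4, 2) = 4
  F5 = 4 + -9 = -5
  E3 = 4 + -5 = -1
  E6 = -1 - -5 = 4
  G7 = MAX(4, 0) = 4
  F8 = 4 * 4 = 16
  C3 = 0 + 16 = 16
  A4 = 16 * 4 = 64
  E7 = 64 * -1 = -64
  G10 = MIN(64, -64) = -64
  D8 = 16 + -64 = -48
  E9 = MAX(4, -48) = 4
  B4 = MAX(4, 2) = 4
  G6 = MIN(16, 4) = 4
  D10 = ABS(4) = 4
  D9 = ABS(4) = 4
  D6 = MIN(4, 4) = 4

Propagation after the edit:
  G7: runs — A8 0->3; result 4 (same value as before).
  F8: checked — values it read are unchanged (G7 unchanged, G7 unchanged); reused cached 16 without running.
  C3: runs — A8 0->3; result 19.
  A4: runs — C3 16->19; result 76.
  E7: runs — A4 64->76; result -76.
  G10: runs — A4 64->76; E7 -64->-76; result -76.
  D8: runs — G10 -64->-76; result -60.
  E9: runs — D8 -48->-60; result 4 (same value as before).
  B4: checked — values it read are unchanged (E9 unchanged, E11 unchanged); reused cached 4 without running.
  G6: checked — values it read are unchanged (F8 unchanged, B4 unchanged); reused cached 4 without running.
  D10: checked — values it read are unchanged (G6 unchanged); reused cached 4 without running.
  D9: checked — values it read are unchanged (D10 unchanged); reused cached 4 without running.
  D6: checked — values it read are unchanged (D10 unchanged, D9 unchanged); reused cached 4 without running.

Key observation: the cutoff stops propagation at F8 — its inputs' values are unchanged, so it reuses its cache.

Marked dirty: A4, B4, C3, D6, D8, D9, D10, E7, E9, F8, G6, G7, G10.
Formula cells that run: A4, C3, D8, E7, E9, G7, G10 — 7 in total.
Checked but reused from cache: B4, D6, D9, D10, F8, G6.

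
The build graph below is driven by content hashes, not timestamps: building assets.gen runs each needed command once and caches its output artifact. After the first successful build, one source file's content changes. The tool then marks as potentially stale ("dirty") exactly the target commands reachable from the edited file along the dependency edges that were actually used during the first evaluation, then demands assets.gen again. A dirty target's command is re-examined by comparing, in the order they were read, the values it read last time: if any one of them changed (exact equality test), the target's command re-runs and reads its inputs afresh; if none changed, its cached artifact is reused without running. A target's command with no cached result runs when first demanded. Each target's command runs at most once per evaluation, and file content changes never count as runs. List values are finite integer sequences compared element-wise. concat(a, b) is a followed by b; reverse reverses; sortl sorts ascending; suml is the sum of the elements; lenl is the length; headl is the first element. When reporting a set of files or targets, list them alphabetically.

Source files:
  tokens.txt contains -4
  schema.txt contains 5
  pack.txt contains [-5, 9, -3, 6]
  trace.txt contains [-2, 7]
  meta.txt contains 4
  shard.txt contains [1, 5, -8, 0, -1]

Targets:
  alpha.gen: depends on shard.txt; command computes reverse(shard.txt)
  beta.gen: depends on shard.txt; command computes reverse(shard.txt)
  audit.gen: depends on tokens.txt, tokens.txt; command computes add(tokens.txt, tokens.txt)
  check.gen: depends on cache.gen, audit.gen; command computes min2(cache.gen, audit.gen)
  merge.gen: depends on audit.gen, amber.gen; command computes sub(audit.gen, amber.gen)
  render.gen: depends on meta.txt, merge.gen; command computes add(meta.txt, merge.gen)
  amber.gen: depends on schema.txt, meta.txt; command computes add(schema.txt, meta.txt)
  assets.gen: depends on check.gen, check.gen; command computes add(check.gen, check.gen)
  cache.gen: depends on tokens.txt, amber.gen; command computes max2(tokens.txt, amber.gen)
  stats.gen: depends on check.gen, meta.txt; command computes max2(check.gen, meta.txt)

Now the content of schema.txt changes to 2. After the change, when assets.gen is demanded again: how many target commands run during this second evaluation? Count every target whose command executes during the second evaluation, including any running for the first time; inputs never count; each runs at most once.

Run set: amber.gen, cache.gen, check.gen (3 run).
The important point: check.gen recomputes to an identical value, and the output ends up unchanged.

Initial pass — values computed on the first demand:
  amber.gen = add(5, 4) = 9
  audit.gen = add(-4, -4) = -8
  cache.gen = max2(-4, 9) = 9
  check.gen = min2(9, -8) = -8
  assets.gen = add(-8, -8) = -16

Second demand — change propagation:
  amber.gen: re-runs because schema.txt 5->2; new result 6.
  cache.gen: re-runs because amber.gen 9->6; new result 6.
  check.gen: re-runs because cache.gen 9->6; new result -8 (unchanged).
  assets.gen: re-examined; everything it read last time is the same (check.gen unchanged, check.gen unchanged) — cache -16 kept, no run.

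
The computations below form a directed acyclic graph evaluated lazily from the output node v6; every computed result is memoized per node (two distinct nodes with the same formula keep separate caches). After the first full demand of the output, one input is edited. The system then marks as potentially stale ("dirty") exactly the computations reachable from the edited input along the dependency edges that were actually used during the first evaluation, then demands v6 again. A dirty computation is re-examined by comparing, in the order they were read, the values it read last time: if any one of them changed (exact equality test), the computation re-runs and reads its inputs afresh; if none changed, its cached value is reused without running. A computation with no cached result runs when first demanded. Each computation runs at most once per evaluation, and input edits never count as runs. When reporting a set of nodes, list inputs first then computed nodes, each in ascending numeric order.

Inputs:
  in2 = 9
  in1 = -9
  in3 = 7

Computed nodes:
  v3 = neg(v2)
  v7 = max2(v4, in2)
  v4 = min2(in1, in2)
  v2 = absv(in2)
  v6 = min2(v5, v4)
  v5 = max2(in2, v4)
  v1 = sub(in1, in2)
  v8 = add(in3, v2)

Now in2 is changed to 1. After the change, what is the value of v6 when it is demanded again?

Demanding v6 again yields -9.

First demand of the output computes:
  v4 = min2(-9, 9) = -9
  v5 = max2(9, -9) = 9
  v6 = min2(9, -9) = -9

After the edit, cleaning proceeds:
  v4: a read changed (in2 9->1) — executes, giving -9 — identical to its old value.
  v5: a read changed (in2 9->1) — executes, giving 1.
  v6: a read changed (v5 9->1) — executes, giving -9 — identical to its old value.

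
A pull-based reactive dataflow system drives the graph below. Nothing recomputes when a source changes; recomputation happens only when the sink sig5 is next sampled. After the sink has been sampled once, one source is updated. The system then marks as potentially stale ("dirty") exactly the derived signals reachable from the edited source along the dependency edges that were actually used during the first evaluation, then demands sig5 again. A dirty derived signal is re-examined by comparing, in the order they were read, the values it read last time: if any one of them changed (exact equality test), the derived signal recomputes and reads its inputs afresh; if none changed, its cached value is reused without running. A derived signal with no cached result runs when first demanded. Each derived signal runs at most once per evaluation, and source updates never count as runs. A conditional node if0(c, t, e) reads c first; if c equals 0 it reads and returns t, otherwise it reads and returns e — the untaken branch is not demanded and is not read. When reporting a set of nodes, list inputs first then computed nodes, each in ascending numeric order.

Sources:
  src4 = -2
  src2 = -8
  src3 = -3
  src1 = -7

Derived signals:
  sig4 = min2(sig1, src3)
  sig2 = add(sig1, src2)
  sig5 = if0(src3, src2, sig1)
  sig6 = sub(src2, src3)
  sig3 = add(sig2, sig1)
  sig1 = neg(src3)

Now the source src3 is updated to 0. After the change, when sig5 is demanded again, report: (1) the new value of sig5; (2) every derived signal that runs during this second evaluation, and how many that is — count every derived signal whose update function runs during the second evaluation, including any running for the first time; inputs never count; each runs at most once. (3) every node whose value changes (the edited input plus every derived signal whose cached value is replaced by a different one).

First evaluation (everything demanded from the output):
  sig1 = neg(-3) = 3
  sig5 = if0(src3=-3 -> else branch sig1) = 3

Propagation after the edit:
  sig1: marked dirty but never re-examined — demand shifted away from it.
  sig5: runs — src3 -3->0; result -8.

Key observation: a condition flipped, so demand moved to the other branch — sig1 is never re-examined.

New value of sig5: -8.
Derived signals that run: sig5 — 1 in total.
Values that change: src3, sig5.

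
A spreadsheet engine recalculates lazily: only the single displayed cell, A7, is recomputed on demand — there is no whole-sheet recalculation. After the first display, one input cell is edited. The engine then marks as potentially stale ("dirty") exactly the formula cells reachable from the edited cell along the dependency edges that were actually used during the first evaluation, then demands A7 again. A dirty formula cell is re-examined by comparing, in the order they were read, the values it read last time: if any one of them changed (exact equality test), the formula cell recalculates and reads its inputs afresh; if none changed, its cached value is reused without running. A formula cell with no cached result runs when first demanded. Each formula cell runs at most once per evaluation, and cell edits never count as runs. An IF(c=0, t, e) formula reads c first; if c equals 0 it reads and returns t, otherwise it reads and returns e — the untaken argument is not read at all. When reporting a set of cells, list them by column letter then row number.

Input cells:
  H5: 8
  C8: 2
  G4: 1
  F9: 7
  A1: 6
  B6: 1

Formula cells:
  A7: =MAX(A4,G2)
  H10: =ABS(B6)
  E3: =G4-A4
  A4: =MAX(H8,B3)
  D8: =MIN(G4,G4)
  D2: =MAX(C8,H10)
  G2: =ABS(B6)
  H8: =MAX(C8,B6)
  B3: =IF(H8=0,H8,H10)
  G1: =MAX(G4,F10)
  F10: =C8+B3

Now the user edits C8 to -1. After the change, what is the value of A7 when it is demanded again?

First evaluation (everything demanded from the output):
  G2 = ABS(1) = 1
  H8 = MAX(2, 1) = 2
  H10 = ABS(1) = 1
  B3 = IF(H8=0: H8=2 -> else branch H10) = 1
  A4 = MAX(2, 1) = 2
  A7 = MAX(2, 1) = 2

Propagation after the edit:
  H8: runs — C8 2->-1; result 1.
  B3: runs — H8 2->1; result 1 (same value as before).
  A4: runs — H8 2->1; result 1.
  A7: runs — A4 2->1; result 1.

New value of A7: 1.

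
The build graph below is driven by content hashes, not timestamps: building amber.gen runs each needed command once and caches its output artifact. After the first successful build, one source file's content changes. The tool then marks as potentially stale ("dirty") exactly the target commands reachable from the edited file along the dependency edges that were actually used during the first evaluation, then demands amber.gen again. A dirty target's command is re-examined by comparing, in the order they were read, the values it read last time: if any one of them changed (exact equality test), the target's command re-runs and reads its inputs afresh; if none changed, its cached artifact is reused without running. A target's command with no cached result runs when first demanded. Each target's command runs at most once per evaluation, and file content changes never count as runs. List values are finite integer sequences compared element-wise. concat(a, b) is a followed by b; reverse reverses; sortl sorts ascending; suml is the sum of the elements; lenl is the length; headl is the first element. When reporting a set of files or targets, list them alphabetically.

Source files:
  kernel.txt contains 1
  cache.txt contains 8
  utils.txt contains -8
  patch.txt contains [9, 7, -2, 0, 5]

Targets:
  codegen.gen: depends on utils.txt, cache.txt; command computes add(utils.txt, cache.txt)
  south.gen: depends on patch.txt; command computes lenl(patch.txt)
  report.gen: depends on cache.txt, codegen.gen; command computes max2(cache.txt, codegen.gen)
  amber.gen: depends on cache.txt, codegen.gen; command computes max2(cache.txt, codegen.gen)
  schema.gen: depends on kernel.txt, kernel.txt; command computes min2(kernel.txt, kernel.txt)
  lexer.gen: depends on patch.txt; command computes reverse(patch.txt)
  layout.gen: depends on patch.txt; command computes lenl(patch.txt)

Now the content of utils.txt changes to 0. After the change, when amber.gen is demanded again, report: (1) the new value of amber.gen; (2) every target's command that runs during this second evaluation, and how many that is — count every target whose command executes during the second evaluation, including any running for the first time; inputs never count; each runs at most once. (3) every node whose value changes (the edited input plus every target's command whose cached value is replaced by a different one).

amber.gen now evaluates to 8.
Run set: amber.gen, codegen.gen (2 run).
Changed values: codegen.gen, utils.txt.

Initial pass — values computed on the first demand:
  codegen.gen = add(-8, 8) = 0
  amber.gen = max2(8, 0) = 8

Second demand — change propagation:
  codegen.gen: re-runs because utils.txt -8->0; new result 8.
  amber.gen: re-runs because codegen.gen 0->8; new result 8 (unchanged).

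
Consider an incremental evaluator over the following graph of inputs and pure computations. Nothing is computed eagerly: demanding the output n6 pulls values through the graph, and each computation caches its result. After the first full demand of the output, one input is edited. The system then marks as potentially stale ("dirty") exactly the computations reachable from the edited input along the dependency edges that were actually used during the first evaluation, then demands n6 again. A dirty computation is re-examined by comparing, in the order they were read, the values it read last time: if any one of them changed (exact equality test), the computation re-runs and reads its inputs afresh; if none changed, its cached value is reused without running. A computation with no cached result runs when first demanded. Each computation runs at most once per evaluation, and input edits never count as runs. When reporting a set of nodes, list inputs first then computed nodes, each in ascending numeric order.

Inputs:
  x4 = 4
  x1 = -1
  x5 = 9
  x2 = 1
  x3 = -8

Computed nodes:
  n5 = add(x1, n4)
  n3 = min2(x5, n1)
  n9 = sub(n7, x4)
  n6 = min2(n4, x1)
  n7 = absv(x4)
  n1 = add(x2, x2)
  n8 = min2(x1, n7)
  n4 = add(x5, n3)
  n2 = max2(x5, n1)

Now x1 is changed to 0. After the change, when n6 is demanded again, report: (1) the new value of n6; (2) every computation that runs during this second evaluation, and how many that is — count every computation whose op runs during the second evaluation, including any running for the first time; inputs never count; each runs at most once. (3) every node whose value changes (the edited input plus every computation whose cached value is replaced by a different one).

Initial pass — values computed on the first demand:
  n1 = add(1, 1) = 2
  n3 = min2(9, 2) = 2
  n4 = add(9, 2) = 11
  n6 = min2(11, -1) = -1

Second demand — change propagation:
  n6: re-runs because x1 -1->0; new result 0.

n6 now evaluates to 0.
Run set: n6 (1 run).
Changed values: x1, n6.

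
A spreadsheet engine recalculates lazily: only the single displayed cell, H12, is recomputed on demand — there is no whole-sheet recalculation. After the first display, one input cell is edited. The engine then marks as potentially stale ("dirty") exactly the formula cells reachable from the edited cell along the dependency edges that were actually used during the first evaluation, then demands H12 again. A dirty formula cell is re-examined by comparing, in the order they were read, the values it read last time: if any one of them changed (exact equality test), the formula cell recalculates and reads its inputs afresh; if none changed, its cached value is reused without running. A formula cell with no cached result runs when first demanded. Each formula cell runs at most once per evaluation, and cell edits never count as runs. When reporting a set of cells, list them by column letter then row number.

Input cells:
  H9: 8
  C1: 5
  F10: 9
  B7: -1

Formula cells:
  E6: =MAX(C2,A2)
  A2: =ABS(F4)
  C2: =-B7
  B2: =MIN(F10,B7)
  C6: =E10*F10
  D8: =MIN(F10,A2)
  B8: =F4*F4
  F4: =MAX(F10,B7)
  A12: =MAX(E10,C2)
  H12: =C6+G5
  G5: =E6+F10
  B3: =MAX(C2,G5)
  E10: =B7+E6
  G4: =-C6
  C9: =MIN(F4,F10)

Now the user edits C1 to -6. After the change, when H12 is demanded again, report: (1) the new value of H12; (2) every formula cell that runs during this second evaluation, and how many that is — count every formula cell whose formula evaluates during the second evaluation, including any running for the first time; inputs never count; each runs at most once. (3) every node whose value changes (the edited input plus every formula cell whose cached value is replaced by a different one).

New value of H12: 90.
Formula cells that run: none — 0 in total.
Values that change: C1.
Key observation: C1 is never demanded by the output, so the edit triggers no recomputation at all.

First evaluation (everything demanded from the output):
  C2 = -(-1) = 1
  F4 = MAX(9, -1) = 9
  A2 = ABS(9) = 9
  E6 = MAX(1, 9) = 9
  E10 = -1 + 9 = 8
  C6 = 8 * 9 = 72
  G5 = 9 + 9 = 18
  H12 = 72 + 18 = 90

Propagation after the edit:
  C1 feeds no computation that the output demands — nothing is marked dirty and nothing runs.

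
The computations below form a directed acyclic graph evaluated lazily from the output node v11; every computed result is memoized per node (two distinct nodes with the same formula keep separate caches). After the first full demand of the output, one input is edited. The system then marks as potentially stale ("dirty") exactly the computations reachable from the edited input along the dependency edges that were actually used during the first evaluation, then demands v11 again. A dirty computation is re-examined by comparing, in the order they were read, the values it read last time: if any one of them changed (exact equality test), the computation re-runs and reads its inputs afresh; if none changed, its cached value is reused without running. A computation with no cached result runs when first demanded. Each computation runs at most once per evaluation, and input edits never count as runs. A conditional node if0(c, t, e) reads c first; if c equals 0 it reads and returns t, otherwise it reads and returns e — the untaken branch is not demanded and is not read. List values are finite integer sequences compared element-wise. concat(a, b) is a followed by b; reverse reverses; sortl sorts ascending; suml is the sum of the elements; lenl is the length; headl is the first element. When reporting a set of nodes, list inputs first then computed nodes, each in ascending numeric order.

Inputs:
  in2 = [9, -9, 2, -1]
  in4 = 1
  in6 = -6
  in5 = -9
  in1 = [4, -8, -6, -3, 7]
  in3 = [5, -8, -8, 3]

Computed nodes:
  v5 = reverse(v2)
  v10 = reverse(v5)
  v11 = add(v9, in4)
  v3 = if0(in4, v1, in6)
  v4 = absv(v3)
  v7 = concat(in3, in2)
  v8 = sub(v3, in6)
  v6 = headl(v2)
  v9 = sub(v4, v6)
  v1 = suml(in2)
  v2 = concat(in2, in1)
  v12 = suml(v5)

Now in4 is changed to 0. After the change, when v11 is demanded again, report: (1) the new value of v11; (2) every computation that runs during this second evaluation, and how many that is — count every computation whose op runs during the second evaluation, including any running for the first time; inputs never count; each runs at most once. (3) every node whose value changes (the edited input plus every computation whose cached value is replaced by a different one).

First demand of the output computes:
  v2 = concat([9, -9, 2, -1], [4, -8, -6, -3, 7]) = [9, -9, 2, -1, 4, -8, -6, -3, 7]
  v3 = if0(in4=1 -> else branch in6) = -6
  v4 = absv(-6) = 6
  v6 = headl([9, -9, 2, -1, 4, -8, -6, -3, 7]) = 9
  v9 = sub(6, 9) = -3
  v11 = add(-3, 1) = -2

After the edit, cleaning proceeds:
  v1: had never run; runs now, result 1.
  v3: a read changed (in4 1->0) — executes, giving 1.
  v4: a read changed (v3 -6->1) — executes, giving 1.
  v9: a read changed (v4 6->1) — executes, giving -8.
  v11: a read changed (v9 -3->-8; in4 1->0) — executes, giving -8.

Note the branch switch — v1 had no cache and runs now for the first time.

Demanding v11 again yields -8.
5 computations run: v1, v3, v4, v9, v11.
The nodes whose values change: in4, v3, v4, v9, v11.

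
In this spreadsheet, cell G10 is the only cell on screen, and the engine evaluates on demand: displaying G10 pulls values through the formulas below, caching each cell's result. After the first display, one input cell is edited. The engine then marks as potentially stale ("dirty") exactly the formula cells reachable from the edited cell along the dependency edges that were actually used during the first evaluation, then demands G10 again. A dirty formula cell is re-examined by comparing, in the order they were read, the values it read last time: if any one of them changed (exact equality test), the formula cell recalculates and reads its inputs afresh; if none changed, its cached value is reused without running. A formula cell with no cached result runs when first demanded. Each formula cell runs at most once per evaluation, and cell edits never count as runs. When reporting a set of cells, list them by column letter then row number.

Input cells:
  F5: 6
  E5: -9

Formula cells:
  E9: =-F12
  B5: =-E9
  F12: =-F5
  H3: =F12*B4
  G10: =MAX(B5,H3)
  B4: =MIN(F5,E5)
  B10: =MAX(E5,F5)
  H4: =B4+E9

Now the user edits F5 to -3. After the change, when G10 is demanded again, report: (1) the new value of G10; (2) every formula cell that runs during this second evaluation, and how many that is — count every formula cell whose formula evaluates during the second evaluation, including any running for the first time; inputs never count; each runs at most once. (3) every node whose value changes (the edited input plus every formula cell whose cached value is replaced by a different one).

Initial pass — values computed on the first demand:
  B4 = MIN(6, -9) = -9
  F12 = -(6) = -6
  E9 = -(-6) = 6
  B5 = -(6) = -6
  H3 = -6 * -9 = 54
  G10 = MAX(-6, 54) = 54

Second demand — change propagation:
  B4: re-runs because F5 6->-3; new result -9 (unchanged).
  F12: re-runs because F5 6->-3; new result 3.
  E9: re-runs because F12 -6->3; new result -3.
  B5: re-runs because E9 6->-3; new result 3.
  H3: re-runs because F12 -6->3; new result -27.
  G10: re-runs because B5 -6->3; H3 54->-27; new result 3.

G10 now evaluates to 3.
Run set: B4, B5, E9, F12, G10, H3 (6 run).
Changed values: B5, E9, F5, F12, G10, H3.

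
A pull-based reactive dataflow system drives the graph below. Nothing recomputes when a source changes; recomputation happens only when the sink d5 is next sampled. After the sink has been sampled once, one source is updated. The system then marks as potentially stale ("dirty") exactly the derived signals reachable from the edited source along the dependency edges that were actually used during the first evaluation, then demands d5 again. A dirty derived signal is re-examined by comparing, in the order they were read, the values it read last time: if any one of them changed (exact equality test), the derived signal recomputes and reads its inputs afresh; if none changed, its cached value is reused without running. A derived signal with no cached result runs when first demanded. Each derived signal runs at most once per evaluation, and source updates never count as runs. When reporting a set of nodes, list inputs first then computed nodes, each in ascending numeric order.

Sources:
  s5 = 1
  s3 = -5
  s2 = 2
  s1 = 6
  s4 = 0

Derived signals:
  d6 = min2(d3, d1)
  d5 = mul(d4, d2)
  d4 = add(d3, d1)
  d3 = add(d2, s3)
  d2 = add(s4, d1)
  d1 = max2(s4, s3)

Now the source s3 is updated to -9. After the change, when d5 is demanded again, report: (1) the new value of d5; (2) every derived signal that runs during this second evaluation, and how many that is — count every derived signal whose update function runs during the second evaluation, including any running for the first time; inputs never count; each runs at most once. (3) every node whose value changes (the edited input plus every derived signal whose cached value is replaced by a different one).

New value of d5: 0.
Derived signals that run: d1, d3, d4, d5 — 4 in total.
Values that change: s3, d3, d4.
Key observation: the cutoff stops propagation at d2 — its inputs' values are unchanged, so it reuses its cache.

First evaluation (everything demanded from the output):
  d1 = max2(0, -5) = 0
  d2 = add(0, 0) = 0
  d3 = add(0, -5) = -5
  d4 = add(-5, 0) = -5
  d5 = mul(-5, 0) = 0

Propagation after the edit:
  d1: runs — s3 -5->-9; result 0 (same value as before).
  d2: checked — values it read are unchanged (s4 unchanged, d1 unchanged); reused cached 0 without running.
  d3: runs — s3 -5->-9; result -9.
  d4: runs — d3 -5->-9; result -9.
  d5: runs — d4 -5->-9; result 0 (same value as before).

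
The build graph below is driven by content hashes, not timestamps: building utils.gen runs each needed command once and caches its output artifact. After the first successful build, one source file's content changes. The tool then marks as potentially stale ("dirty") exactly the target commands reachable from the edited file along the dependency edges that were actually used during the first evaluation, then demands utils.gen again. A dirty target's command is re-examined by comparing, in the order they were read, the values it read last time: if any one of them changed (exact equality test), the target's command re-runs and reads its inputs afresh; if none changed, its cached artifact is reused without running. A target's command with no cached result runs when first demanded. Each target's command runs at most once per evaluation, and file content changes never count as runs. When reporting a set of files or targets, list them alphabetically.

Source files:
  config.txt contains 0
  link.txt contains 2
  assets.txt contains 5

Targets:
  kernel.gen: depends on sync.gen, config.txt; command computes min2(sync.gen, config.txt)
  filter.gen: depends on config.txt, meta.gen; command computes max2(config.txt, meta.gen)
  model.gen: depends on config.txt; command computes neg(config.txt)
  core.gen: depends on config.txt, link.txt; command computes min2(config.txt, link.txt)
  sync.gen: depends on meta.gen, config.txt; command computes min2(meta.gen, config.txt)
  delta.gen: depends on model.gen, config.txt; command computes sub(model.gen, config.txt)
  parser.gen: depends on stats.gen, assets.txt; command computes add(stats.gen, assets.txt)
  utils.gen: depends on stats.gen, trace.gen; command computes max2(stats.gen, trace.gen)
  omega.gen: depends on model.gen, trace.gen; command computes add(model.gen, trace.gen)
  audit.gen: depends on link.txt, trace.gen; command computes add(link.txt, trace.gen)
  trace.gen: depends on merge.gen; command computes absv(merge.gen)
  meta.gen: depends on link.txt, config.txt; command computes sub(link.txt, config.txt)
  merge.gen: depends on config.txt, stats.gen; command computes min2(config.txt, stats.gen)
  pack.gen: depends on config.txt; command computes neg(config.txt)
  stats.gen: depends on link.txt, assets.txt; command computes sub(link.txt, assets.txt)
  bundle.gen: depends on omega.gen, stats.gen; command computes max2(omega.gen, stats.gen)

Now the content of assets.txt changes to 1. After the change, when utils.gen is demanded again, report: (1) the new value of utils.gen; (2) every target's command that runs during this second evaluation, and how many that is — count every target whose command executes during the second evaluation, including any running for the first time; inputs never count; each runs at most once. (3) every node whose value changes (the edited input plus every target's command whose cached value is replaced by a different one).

utils.gen now evaluates to 1.
Run set: merge.gen, stats.gen, trace.gen, utils.gen (4 run).
Changed values: assets.txt, merge.gen, stats.gen, trace.gen, utils.gen.

Initial pass — values computed on the first demand:
  stats.gen = sub(2, 5) = -3
  merge.gen = min2(0, -3) = -3
  trace.gen = absv(-3) = 3
  utils.gen = max2(-3, 3) = 3

Second demand — change propagation:
  stats.gen: re-runs because assets.txt 5->1; new result 1.
  merge.gen: re-runs because stats.gen -3->1; new result 0.
  trace.gen: re-runs because merge.gen -3->0; new result 0.
  utils.gen: re-runs because stats.gen -3->1; trace.gen 3->0; new result 1.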